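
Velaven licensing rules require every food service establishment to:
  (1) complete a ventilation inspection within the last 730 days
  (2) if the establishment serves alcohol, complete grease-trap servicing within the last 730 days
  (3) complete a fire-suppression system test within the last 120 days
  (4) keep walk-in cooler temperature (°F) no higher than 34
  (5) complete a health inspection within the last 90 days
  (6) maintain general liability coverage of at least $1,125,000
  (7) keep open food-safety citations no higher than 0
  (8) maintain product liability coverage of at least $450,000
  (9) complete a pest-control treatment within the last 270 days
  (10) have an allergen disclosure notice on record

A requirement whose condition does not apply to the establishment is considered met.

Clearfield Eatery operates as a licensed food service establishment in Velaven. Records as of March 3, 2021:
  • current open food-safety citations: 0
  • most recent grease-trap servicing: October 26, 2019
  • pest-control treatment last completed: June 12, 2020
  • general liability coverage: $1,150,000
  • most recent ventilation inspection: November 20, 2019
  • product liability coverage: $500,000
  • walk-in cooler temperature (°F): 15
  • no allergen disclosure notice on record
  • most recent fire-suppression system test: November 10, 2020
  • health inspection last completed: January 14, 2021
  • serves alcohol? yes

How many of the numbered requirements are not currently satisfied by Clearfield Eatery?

1. ventilation inspection 469 days ago vs limit 730 → met
2. condition 'serves alcohol' holds; grease-trap servicing 494 days ago vs limit 730 → met
3. fire-suppression system test 113 days ago vs limit 120 → met
4. walk-in cooler temperature (°F) 15 ≤ 34 → met
5. health inspection 48 days ago vs limit 90 → met
6. general liability coverage $1,150,000 ≥ $1,125,000 → met
7. open food-safety citations 0 ≤ 0 → met
8. product liability coverage $500,000 ≥ $450,000 → met
9. pest-control treatment 264 days ago vs limit 270 → met
10. allergen disclosure notice absent → not met
Not met: 1 of 10

1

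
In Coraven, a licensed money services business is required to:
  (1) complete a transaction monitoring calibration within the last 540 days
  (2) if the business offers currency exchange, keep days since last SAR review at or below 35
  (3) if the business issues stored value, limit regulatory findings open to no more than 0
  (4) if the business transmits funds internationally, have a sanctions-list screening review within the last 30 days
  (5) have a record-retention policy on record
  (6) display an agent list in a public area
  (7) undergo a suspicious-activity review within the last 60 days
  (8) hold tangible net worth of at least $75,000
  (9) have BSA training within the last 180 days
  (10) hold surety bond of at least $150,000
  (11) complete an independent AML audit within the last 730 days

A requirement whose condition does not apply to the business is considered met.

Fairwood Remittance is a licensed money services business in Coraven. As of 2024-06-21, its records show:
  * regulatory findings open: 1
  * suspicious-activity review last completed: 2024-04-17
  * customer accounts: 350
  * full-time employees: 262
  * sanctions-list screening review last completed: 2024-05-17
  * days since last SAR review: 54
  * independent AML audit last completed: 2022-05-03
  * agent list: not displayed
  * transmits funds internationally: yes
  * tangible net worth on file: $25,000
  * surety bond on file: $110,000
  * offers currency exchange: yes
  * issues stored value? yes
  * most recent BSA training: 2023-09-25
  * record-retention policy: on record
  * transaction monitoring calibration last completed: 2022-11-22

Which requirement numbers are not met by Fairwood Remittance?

1, 2, 3, 4, 6, 7, 8, 9, 10, 11

1. transaction monitoring calibration 577 days ago vs limit 540 → not met
2. condition 'offers currency exchange' holds; days since last SAR review 54 > 35 → not met
3. condition 'issues stored value' holds; regulatory findings open 1 > 0 → not met
4. condition 'transmits funds internationally' holds; sanctions-list screening review 35 days ago vs limit 30 → not met
5. record-retention policy present → met
6. agent list absent → not met
7. suspicious-activity review 65 days ago vs limit 60 → not met
8. tangible net worth $25,000 < $75,000 → not met
9. BSA training 270 days ago vs limit 180 → not met
10. surety bond $110,000 < $150,000 → not met
11. independent AML audit 780 days ago vs limit 730 → not met
Not met: 1, 2, 3, 4, 6, 7, 8, 9, 10, 11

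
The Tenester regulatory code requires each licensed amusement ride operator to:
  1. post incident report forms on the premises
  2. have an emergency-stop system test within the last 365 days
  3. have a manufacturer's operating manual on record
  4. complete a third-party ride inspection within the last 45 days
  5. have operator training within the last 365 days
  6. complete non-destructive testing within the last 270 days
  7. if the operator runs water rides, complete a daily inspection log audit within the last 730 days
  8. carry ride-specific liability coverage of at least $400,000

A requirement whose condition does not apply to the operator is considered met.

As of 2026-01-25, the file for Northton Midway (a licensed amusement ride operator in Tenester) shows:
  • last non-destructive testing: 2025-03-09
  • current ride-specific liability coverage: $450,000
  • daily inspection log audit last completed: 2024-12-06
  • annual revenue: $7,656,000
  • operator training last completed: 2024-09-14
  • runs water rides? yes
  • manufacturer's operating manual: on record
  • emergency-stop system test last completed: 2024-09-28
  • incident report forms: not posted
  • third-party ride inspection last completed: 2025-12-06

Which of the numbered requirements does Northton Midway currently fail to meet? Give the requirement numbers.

1, 2, 4, 5, 6

1. incident report forms absent → not met
2. emergency-stop system test 484 days ago vs limit 365 → not met
3. manufacturer's operating manual present → met
4. third-party ride inspection 50 days ago vs limit 45 → not met
5. operator training 498 days ago vs limit 365 → not met
6. non-destructive testing 322 days ago vs limit 270 → not met
7. condition 'runs water rides' holds; daily inspection log audit 415 days ago vs limit 730 → met
8. ride-specific liability coverage $450,000 ≥ $400,000 → met
Not met: 1, 2, 4, 5, 6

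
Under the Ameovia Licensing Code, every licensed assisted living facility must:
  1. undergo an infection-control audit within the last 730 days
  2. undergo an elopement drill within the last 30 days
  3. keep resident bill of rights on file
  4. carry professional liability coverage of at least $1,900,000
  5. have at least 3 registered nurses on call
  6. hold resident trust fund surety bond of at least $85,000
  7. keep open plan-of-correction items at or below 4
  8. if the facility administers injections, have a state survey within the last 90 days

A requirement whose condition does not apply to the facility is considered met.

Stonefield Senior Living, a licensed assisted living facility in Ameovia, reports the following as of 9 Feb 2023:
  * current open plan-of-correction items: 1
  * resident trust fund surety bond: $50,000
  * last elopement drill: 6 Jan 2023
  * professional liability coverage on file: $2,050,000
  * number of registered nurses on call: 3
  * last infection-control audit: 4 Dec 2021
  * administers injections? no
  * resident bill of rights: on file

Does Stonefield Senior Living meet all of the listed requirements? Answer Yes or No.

No

1. infection-control audit 432 days ago vs limit 730 → met
2. elopement drill 34 days ago vs limit 30 → not met
3. resident bill of rights present → met
4. professional liability coverage $2,050,000 ≥ $1,900,000 → met
5. registered nurses on call 3 ≥ 3 → met
6. resident trust fund surety bond $50,000 < $85,000 → not met
7. open plan-of-correction items 1 ≤ 4 → met
8. condition 'administers injections' does not hold → requirement n/a → met
Not met: 2, 6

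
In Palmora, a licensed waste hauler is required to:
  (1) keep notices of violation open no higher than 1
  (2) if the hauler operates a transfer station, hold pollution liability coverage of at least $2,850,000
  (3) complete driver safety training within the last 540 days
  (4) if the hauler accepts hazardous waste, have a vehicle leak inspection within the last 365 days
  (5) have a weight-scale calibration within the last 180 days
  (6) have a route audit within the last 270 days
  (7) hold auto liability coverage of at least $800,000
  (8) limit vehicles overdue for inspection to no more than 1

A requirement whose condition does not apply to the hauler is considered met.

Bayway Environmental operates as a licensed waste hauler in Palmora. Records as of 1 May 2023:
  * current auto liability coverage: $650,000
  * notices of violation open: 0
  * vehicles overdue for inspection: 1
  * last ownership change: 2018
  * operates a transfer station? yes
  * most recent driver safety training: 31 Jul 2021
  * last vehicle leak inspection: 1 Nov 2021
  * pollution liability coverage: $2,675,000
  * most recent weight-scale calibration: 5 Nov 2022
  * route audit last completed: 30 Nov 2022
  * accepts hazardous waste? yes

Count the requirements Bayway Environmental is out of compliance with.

4

1. notices of violation open 0 ≤ 1 → met
2. condition 'operates a transfer station' holds; pollution liability coverage $2,675,000 < $2,850,000 → not met
3. driver safety training 639 days ago vs limit 540 → not met
4. condition 'accepts hazardous waste' holds; vehicle leak inspection 546 days ago vs limit 365 → not met
5. weight-scale calibration 177 days ago vs limit 180 → met
6. route audit 152 days ago vs limit 270 → met
7. auto liability coverage $650,000 < $800,000 → not met
8. vehicles overdue for inspection 1 ≤ 1 → met
Not met: 4 of 8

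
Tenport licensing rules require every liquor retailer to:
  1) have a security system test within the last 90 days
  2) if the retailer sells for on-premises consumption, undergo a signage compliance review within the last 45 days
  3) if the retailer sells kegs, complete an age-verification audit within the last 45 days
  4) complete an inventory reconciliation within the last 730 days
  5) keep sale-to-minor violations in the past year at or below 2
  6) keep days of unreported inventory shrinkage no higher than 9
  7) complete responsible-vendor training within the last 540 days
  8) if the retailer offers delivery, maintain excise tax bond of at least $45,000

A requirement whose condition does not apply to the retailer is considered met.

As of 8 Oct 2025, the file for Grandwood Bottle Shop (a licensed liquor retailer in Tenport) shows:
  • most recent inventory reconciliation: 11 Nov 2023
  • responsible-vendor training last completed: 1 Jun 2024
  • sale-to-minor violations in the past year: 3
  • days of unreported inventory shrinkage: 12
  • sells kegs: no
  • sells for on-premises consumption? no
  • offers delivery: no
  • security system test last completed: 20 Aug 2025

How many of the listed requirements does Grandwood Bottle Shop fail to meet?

1. security system test 49 days ago vs limit 90 → met
2. condition 'sells for on-premises consumption' does not hold → requirement n/a → met
3. condition 'sells kegs' does not hold → requirement n/a → met
4. inventory reconciliation 697 days ago vs limit 730 → met
5. sale-to-minor violations in the past year 3 > 2 → not met
6. days of unreported inventory shrinkage 12 > 9 → not met
7. responsible-vendor training 494 days ago vs limit 540 → met
8. condition 'offers delivery' does not hold → requirement n/a → met
Not met: 2 of 8

2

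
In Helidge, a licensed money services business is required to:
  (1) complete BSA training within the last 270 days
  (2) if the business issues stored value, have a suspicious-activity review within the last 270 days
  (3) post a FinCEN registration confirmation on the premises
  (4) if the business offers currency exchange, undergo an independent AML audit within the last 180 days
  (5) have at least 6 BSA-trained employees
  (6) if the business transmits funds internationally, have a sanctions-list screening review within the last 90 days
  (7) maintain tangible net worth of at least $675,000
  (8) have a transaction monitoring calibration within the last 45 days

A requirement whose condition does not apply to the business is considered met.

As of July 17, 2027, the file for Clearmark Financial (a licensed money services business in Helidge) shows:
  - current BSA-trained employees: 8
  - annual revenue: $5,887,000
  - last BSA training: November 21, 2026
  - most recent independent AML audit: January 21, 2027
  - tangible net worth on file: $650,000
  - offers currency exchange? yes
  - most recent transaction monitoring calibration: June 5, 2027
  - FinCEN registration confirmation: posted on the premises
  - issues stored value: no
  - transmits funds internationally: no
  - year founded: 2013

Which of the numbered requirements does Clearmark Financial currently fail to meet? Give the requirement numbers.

1. BSA training 238 days ago vs limit 270 → met
2. condition 'issues stored value' does not hold → requirement n/a → met
3. FinCEN registration confirmation present → met
4. condition 'offers currency exchange' holds; independent AML audit 177 days ago vs limit 180 → met
5. BSA-trained employees 8 ≥ 6 → met
6. condition 'transmits funds internationally' does not hold → requirement n/a → met
7. tangible net worth $650,000 < $675,000 → not met
8. transaction monitoring calibration 42 days ago vs limit 45 → met
Not met: 7

7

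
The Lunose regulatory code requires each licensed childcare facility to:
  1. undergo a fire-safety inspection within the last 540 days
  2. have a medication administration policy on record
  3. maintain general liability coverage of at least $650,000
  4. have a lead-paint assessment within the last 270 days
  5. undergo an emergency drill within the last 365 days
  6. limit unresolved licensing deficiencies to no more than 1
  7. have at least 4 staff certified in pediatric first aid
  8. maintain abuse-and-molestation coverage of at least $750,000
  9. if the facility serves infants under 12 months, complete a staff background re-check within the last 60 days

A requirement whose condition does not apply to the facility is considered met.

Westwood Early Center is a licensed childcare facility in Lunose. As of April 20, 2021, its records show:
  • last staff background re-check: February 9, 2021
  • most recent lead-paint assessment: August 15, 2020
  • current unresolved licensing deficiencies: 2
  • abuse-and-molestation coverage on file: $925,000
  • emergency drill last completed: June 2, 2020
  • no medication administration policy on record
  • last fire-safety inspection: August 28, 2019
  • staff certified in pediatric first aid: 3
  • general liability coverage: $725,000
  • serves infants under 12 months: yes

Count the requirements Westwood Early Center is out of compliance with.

5

1. fire-safety inspection 601 days ago vs limit 540 → not met
2. medication administration policy absent → not met
3. general liability coverage $725,000 ≥ $650,000 → met
4. lead-paint assessment 248 days ago vs limit 270 → met
5. emergency drill 322 days ago vs limit 365 → met
6. unresolved licensing deficiencies 2 > 1 → not met
7. staff certified in pediatric first aid 3 < 4 → not met
8. abuse-and-molestation coverage $925,000 ≥ $750,000 → met
9. condition 'serves infants under 12 months' holds; staff background re-check 70 days ago vs limit 60 → not met
Not met: 5 of 9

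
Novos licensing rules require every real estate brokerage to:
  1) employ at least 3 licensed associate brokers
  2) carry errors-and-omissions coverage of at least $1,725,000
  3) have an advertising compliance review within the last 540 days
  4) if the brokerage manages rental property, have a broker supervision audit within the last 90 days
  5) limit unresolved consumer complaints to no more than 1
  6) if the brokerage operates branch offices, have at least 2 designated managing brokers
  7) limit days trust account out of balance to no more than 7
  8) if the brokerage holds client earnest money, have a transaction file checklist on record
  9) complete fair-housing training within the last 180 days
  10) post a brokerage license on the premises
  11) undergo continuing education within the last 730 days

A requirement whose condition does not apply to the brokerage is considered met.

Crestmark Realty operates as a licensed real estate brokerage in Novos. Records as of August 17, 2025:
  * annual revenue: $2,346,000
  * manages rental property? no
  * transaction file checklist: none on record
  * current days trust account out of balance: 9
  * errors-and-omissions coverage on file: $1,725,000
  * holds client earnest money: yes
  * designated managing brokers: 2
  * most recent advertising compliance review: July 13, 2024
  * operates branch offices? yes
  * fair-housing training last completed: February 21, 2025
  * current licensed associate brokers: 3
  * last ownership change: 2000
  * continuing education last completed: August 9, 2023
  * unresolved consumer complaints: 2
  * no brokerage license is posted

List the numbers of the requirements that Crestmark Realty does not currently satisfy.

1. licensed associate brokers 3 ≥ 3 → met
2. errors-and-omissions coverage $1,725,000 ≥ $1,725,000 → met
3. advertising compliance review 400 days ago vs limit 540 → met
4. condition 'manages rental property' does not hold → requirement n/a → met
5. unresolved consumer complaints 2 > 1 → not met
6. condition 'operates branch offices' holds; designated managing brokers 2 ≥ 2 → met
7. days trust account out of balance 9 > 7 → not met
8. condition 'holds client earnest money' holds; transaction file checklist absent → not met
9. fair-housing training 177 days ago vs limit 180 → met
10. brokerage license absent → not met
11. continuing education 739 days ago vs limit 730 → not met
Not met: 5, 7, 8, 10, 11

5, 7, 8, 10, 11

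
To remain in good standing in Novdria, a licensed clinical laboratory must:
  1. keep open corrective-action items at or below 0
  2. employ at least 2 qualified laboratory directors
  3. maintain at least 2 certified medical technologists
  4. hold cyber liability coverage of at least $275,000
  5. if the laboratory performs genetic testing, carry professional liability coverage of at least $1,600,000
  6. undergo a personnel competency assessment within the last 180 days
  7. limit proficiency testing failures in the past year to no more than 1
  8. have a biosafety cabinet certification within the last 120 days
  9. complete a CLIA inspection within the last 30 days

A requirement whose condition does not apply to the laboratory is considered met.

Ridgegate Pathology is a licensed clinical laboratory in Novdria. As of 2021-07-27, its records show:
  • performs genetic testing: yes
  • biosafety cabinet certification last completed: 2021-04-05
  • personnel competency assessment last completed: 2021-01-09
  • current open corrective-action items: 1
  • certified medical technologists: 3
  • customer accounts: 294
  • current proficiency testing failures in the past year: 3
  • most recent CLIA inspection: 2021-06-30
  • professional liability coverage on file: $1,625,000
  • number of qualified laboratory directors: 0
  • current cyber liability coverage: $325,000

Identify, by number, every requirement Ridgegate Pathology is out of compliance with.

1. open corrective-action items 1 > 0 → not met
2. qualified laboratory directors 0 < 2 → not met
3. certified medical technologists 3 ≥ 2 → met
4. cyber liability coverage $325,000 ≥ $275,000 → met
5. condition 'performs genetic testing' holds; professional liability coverage $1,625,000 ≥ $1,600,000 → met
6. personnel competency assessment 199 days ago vs limit 180 → not met
7. proficiency testing failures in the past year 3 > 1 → not met
8. biosafety cabinet certification 113 days ago vs limit 120 → met
9. CLIA inspection 27 days ago vs limit 30 → met
Not met: 1, 2, 6, 7

1, 2, 6, 7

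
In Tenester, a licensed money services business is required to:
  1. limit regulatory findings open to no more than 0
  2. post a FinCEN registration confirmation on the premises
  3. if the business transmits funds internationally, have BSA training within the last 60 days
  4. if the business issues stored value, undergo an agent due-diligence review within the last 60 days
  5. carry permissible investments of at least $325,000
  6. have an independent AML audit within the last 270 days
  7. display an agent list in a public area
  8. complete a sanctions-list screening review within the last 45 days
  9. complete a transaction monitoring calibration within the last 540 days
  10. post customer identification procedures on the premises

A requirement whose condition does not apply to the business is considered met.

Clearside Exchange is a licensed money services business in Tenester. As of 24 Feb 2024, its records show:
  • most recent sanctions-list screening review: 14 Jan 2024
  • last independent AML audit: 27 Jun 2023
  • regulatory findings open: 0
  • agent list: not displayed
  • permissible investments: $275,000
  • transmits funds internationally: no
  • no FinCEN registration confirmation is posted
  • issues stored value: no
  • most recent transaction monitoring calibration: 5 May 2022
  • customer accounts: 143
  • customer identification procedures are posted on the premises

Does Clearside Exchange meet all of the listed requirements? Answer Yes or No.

No

1. regulatory findings open 0 ≤ 0 → met
2. FinCEN registration confirmation absent → not met
3. condition 'transmits funds internationally' does not hold → requirement n/a → met
4. condition 'issues stored value' does not hold → requirement n/a → met
5. permissible investments $275,000 < $325,000 → not met
6. independent AML audit 242 days ago vs limit 270 → met
7. agent list absent → not met
8. sanctions-list screening review 41 days ago vs limit 45 → met
9. transaction monitoring calibration 660 days ago vs limit 540 → not met
10. customer identification procedures present → met
Not met: 2, 5, 7, 9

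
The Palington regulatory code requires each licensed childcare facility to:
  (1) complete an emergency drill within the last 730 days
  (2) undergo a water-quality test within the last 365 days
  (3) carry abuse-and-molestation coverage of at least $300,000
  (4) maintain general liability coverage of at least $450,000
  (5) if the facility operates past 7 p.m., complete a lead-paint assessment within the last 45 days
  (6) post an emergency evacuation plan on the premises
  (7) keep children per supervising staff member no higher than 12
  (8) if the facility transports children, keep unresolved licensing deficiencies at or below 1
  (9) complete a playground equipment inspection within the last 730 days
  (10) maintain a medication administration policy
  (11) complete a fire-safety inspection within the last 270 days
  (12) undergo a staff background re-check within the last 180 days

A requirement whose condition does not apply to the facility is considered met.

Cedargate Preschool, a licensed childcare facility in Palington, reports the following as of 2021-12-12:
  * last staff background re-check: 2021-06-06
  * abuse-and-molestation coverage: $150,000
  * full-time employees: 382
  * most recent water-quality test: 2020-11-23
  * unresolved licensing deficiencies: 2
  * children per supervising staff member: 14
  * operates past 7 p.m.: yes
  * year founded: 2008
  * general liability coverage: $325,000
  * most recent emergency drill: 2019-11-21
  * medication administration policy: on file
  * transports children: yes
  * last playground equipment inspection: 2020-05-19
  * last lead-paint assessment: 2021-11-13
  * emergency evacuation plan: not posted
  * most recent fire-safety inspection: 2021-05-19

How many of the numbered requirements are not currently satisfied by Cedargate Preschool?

8

1. emergency drill 752 days ago vs limit 730 → not met
2. water-quality test 384 days ago vs limit 365 → not met
3. abuse-and-molestation coverage $150,000 < $300,000 → not met
4. general liability coverage $325,000 < $450,000 → not met
5. condition 'operates past 7 p.m.' holds; lead-paint assessment 29 days ago vs limit 45 → met
6. emergency evacuation plan absent → not met
7. children per supervising staff member 14 > 12 → not met
8. condition 'transports children' holds; unresolved licensing deficiencies 2 > 1 → not met
9. playground equipment inspection 572 days ago vs limit 730 → met
10. medication administration policy present → met
11. fire-safety inspection 207 days ago vs limit 270 → met
12. staff background re-check 189 days ago vs limit 180 → not met
Not met: 8 of 12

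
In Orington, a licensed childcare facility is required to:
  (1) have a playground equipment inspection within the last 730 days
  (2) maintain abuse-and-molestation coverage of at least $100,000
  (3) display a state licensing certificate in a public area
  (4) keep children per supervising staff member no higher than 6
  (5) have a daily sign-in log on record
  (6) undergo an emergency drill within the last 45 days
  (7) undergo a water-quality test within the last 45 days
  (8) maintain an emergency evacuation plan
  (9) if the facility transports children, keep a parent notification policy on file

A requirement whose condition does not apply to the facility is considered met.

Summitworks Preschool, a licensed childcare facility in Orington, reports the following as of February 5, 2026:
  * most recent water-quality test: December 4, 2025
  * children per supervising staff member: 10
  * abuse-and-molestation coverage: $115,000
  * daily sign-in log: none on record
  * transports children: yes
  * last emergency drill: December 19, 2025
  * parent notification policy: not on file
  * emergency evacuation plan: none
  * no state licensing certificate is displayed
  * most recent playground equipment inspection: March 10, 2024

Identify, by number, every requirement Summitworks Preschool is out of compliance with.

1. playground equipment inspection 697 days ago vs limit 730 → met
2. abuse-and-molestation coverage $115,000 ≥ $100,000 → met
3. state licensing certificate absent → not met
4. children per supervising staff member 10 > 6 → not met
5. daily sign-in log absent → not met
6. emergency drill 48 days ago vs limit 45 → not met
7. water-quality test 63 days ago vs limit 45 → not met
8. emergency evacuation plan absent → not met
9. condition 'transports children' holds; parent notification policy absent → not met
Not met: 3, 4, 5, 6, 7, 8, 9

3, 4, 5, 6, 7, 8, 9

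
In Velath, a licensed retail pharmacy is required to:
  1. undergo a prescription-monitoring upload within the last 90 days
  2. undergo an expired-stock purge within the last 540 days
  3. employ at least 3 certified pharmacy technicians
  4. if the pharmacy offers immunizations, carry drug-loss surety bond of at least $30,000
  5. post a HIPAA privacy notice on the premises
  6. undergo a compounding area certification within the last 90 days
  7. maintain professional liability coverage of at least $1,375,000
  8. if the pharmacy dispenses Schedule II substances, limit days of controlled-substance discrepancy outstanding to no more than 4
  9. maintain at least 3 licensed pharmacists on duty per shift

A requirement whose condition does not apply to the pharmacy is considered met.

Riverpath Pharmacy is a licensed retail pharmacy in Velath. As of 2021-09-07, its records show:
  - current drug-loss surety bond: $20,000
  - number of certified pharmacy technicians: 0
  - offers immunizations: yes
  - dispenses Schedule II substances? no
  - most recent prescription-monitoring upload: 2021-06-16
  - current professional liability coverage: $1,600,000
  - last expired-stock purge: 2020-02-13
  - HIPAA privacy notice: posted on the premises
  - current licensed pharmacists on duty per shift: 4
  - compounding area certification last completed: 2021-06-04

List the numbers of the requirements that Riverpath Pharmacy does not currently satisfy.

1. prescription-monitoring upload 83 days ago vs limit 90 → met
2. expired-stock purge 572 days ago vs limit 540 → not met
3. certified pharmacy technicians 0 < 3 → not met
4. condition 'offers immunizations' holds; drug-loss surety bond $20,000 < $30,000 → not met
5. HIPAA privacy notice present → met
6. compounding area certification 95 days ago vs limit 90 → not met
7. professional liability coverage $1,600,000 ≥ $1,375,000 → met
8. condition 'dispenses Schedule II substances' does not hold → requirement n/a → met
9. licensed pharmacists on duty per shift 4 ≥ 3 → met
Not met: 2, 3, 4, 6

2, 3, 4, 6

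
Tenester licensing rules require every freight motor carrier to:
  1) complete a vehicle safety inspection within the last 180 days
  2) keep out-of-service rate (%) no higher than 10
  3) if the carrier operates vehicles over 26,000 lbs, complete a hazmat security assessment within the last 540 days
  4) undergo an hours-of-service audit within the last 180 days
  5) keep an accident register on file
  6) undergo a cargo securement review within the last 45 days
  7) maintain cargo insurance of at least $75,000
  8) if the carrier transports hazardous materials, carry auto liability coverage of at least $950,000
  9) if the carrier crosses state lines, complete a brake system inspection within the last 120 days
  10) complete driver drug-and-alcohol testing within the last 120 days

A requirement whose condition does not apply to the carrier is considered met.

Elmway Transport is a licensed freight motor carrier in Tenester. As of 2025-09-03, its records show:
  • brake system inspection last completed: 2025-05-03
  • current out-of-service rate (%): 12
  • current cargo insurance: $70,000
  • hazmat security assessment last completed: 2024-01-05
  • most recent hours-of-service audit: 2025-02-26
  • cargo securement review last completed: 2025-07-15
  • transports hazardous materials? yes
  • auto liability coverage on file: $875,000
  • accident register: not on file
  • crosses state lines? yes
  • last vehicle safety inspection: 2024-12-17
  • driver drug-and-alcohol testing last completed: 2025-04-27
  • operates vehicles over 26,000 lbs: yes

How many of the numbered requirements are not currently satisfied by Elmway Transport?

1. vehicle safety inspection 260 days ago vs limit 180 → not met
2. out-of-service rate (%) 12 > 10 → not met
3. condition 'operates vehicles over 26,000 lbs' holds; hazmat security assessment 607 days ago vs limit 540 → not met
4. hours-of-service audit 189 days ago vs limit 180 → not met
5. accident register absent → not met
6. cargo securement review 50 days ago vs limit 45 → not met
7. cargo insurance $70,000 < $75,000 → not met
8. condition 'transports hazardous materials' holds; auto liability coverage $875,000 < $950,000 → not met
9. condition 'crosses state lines' holds; brake system inspection 123 days ago vs limit 120 → not met
10. driver drug-and-alcohol testing 129 days ago vs limit 120 → not met
Not met: 10 of 10

10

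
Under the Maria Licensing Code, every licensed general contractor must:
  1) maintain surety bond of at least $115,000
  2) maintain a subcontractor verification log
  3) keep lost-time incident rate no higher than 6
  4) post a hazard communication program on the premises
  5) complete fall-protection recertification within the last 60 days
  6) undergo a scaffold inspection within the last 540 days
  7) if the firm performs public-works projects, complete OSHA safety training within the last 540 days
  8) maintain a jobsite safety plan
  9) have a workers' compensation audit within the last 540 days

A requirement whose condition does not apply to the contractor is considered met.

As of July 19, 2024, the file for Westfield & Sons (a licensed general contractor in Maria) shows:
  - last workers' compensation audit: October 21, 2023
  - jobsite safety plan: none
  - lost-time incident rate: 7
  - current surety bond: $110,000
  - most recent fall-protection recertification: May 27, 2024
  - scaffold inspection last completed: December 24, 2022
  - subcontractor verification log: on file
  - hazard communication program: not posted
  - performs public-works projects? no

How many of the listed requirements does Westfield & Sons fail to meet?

5

1. surety bond $110,000 < $115,000 → not met
2. subcontractor verification log present → met
3. lost-time incident rate 7 > 6 → not met
4. hazard communication program absent → not met
5. fall-protection recertification 53 days ago vs limit 60 → met
6. scaffold inspection 573 days ago vs limit 540 → not met
7. condition 'performs public-works projects' does not hold → requirement n/a → met
8. jobsite safety plan absent → not met
9. workers' compensation audit 272 days ago vs limit 540 → met
Not met: 5 of 9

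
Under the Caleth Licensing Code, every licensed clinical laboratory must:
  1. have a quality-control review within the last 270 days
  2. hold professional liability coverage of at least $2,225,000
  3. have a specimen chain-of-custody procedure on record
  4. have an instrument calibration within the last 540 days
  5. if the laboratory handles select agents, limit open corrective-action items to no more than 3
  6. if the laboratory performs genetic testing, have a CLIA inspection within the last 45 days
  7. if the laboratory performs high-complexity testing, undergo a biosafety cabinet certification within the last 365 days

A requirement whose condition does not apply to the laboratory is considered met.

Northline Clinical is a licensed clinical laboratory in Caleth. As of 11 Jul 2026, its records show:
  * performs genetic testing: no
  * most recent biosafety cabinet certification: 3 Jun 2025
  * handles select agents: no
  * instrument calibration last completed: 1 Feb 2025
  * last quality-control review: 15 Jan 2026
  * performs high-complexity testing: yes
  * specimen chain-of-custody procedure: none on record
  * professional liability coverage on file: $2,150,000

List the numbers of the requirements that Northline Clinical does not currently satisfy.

2, 3, 7

1. quality-control review 177 days ago vs limit 270 → met
2. professional liability coverage $2,150,000 < $2,225,000 → not met
3. specimen chain-of-custody procedure absent → not met
4. instrument calibration 525 days ago vs limit 540 → met
5. condition 'handles select agents' does not hold → requirement n/a → met
6. condition 'performs genetic testing' does not hold → requirement n/a → met
7. condition 'performs high-complexity testing' holds; biosafety cabinet certification 403 days ago vs limit 365 → not met
Not met: 2, 3, 7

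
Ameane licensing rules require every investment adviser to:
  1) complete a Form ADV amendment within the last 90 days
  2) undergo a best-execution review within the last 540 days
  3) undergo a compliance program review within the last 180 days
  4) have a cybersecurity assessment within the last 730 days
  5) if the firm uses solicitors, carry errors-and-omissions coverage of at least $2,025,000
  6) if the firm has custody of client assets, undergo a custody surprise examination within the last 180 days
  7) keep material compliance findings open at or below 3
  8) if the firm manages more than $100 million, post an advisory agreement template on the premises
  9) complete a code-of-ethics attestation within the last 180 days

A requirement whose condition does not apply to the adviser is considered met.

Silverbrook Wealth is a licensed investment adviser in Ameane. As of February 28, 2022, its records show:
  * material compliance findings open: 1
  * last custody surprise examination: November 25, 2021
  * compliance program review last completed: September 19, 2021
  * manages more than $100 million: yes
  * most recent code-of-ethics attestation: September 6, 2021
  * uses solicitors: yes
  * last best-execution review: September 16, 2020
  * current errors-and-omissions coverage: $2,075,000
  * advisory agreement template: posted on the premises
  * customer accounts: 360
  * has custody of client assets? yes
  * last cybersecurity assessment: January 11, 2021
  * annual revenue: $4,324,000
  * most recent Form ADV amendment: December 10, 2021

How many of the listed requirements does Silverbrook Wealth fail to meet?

1. Form ADV amendment 80 days ago vs limit 90 → met
2. best-execution review 530 days ago vs limit 540 → met
3. compliance program review 162 days ago vs limit 180 → met
4. cybersecurity assessment 413 days ago vs limit 730 → met
5. condition 'uses solicitors' holds; errors-and-omissions coverage $2,075,000 ≥ $2,025,000 → met
6. condition 'has custody of client assets' holds; custody surprise examination 95 days ago vs limit 180 → met
7. material compliance findings open 1 ≤ 3 → met
8. condition 'manages more than $100 million' holds; advisory agreement template present → met
9. code-of-ethics attestation 175 days ago vs limit 180 → met
Not met: 0 of 9

0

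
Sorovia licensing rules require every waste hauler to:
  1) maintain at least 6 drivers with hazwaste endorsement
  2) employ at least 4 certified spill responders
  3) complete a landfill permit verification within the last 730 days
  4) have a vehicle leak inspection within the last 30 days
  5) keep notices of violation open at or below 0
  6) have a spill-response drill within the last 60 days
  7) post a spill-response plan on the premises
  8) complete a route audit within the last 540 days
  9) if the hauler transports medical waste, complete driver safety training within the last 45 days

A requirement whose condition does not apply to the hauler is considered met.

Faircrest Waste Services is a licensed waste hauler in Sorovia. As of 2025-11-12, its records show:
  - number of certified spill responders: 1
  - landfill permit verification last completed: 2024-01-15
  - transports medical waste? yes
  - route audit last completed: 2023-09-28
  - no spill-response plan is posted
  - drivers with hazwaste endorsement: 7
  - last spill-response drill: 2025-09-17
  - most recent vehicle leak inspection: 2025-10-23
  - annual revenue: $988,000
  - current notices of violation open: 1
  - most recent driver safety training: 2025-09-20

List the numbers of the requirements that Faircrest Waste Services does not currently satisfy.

2, 5, 7, 8, 9

1. drivers with hazwaste endorsement 7 ≥ 6 → met
2. certified spill responders 1 < 4 → not met
3. landfill permit verification 667 days ago vs limit 730 → met
4. vehicle leak inspection 20 days ago vs limit 30 → met
5. notices of violation open 1 > 0 → not met
6. spill-response drill 56 days ago vs limit 60 → met
7. spill-response plan absent → not met
8. route audit 776 days ago vs limit 540 → not met
9. condition 'transports medical waste' holds; driver safety training 53 days ago vs limit 45 → not met
Not met: 2, 5, 7, 8, 9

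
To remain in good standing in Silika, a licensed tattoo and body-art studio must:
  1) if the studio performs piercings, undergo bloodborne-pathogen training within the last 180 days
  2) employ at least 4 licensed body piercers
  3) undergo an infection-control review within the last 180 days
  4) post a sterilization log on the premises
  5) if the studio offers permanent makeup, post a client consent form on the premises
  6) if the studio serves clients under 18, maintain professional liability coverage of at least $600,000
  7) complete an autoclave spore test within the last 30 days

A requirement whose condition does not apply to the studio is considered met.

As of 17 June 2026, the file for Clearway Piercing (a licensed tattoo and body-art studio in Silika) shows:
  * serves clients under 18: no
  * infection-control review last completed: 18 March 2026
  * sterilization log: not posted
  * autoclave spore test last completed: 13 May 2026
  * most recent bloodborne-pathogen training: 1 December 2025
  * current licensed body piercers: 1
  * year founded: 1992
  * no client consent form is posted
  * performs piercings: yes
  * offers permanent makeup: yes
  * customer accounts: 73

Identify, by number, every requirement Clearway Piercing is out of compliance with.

1, 2, 4, 5, 7

1. condition 'performs piercings' holds; bloodborne-pathogen training 198 days ago vs limit 180 → not met
2. licensed body piercers 1 < 4 → not met
3. infection-control review 91 days ago vs limit 180 → met
4. sterilization log absent → not met
5. condition 'offers permanent makeup' holds; client consent form absent → not met
6. condition 'serves clients under 18' does not hold → requirement n/a → met
7. autoclave spore test 35 days ago vs limit 30 → not met
Not met: 1, 2, 4, 5, 7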